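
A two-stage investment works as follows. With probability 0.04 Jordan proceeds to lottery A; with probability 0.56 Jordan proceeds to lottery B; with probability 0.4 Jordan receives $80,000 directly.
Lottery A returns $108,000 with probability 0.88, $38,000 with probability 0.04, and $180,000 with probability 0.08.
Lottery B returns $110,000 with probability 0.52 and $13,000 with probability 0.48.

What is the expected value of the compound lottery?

$71,964.80

EV(A) = 0.88 × 108000 + 0.04 × 38000 + 0.08 × 180000 = 95040 + 1520 + 14400 = 110960
EV(B) = 0.52 × 110000 + 0.48 × 13000 = 57200 + 6240 = 63440
Branch C: 80000 (certain)
Overall = 0.04 × 110960 + 0.56 × 63440 + 0.4 × 80000 = 4438.4 + 35526.4 + 32000 = 71964.8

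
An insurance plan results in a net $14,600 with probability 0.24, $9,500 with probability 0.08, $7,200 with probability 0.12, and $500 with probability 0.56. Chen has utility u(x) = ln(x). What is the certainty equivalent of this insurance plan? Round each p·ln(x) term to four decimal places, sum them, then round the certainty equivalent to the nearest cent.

E[u] = 0.24·ln(14600) + 0.08·ln(9500) + 0.12·ln(7200) + 0.56·ln(500) = 2.3013 + 0.7327 + 1.0658 + 3.4802 = 7.5800
CE = e^7.5800 ≈ 1958.63

$1,958.63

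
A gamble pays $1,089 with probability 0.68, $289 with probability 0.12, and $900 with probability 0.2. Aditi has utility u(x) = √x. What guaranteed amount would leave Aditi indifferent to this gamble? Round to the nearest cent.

E[u] = 0.68·√1089 + 0.12·√289 + 0.2·√900 = 0.68·33 + 0.12·17 + 0.2·30 = 30.48
CE = (30.48)² = 929.0304

$929.03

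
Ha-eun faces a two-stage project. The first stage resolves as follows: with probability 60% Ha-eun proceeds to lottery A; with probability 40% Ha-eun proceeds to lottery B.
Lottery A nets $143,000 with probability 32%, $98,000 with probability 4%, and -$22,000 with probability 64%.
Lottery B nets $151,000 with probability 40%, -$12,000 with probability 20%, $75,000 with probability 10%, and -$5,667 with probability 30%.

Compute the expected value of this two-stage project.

$46,879.96

EV(A) = 0.32 × 143000 + 0.04 × 98000 + 0.64 × (-22000) = 45760 + 3920 − 14080 = 35600
EV(B) = 0.4 × 151000 + 0.2 × (-12000) + 0.1 × 75000 + 0.3 × (-5667) = 60400 − 2400 + 7500 − 1700.1 = 63799.9
Overall = 0.6 × 35600 + 0.4 × 63799.9 = 21360 + 25519.96 = 46879.96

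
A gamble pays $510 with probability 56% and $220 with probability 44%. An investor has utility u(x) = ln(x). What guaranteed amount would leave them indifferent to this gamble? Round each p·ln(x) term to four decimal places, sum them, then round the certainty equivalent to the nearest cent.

E[u] = 0.56·ln(510) + 0.44·ln(220) = 3.4913 + 2.3732 = 5.8645
CE = e^5.8645 ≈ 352.31

$352.31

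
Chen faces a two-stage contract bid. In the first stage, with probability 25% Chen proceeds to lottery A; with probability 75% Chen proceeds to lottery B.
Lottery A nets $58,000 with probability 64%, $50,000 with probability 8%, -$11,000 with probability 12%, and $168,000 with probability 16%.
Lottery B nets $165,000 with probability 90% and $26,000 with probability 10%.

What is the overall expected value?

$129,995

EV(A) = 0.64 × 58000 + 0.08 × 50000 + 0.12 × (-11000) + 0.16 × 168000 = 37120 + 4000 − 1320 + 26880 = 66680
EV(B) = 0.9 × 165000 + 0.1 × 26000 = 148500 + 2600 = 151100
Overall = 0.25 × 66680 + 0.75 × 151100 = 16670 + 113325 = 129995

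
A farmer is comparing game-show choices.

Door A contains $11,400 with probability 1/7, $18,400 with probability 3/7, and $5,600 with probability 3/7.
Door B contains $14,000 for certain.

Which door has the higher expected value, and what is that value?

Door B ($14,000)

Door A = 1/7 × 11400 + 3/7 × 18400 + 3/7 × 5600 = 1628.5714 + 7885.7143 + 2400 = 11914.2857
Door B: 14000 (certain)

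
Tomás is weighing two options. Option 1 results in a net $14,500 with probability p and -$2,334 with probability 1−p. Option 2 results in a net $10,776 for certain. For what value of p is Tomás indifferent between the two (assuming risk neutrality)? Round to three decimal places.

p = 0.779

p·14500 + (1−p)·(-2334) = 10776
16834p − 2334 = 10776
p = (10776 + 2334) / 16834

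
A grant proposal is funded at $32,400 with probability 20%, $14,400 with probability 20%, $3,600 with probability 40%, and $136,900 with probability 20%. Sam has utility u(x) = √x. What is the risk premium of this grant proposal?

$13,216

E[u] = 0.2·√32400 + 0.2·√14400 + 0.4·√3600 + 0.2·√136900 = 0.2·180 + 0.2·120 + 0.4·60 + 0.2·370 = 158
CE = (158)² = 24964
Risk premium = EV − CE = 38180 − 24964 = 13216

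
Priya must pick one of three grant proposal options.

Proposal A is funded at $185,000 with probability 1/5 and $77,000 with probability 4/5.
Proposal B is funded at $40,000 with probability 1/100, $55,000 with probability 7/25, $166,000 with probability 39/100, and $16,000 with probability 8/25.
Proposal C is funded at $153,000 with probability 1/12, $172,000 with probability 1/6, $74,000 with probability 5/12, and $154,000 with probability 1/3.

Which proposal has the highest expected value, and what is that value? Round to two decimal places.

Proposal C ($123,583.33)

Proposal A = 1/5 × 185000 + 4/5 × 77000 = 37000 + 61600 = 98600
Proposal B = 1/100 × 40000 + 7/25 × 55000 + 39/100 × 166000 + 8/25 × 16000 = 400 + 15400 + 64740 + 5120 = 85660
Proposal C = 1/12 × 153000 + 1/6 × 172000 + 5/12 × 74000 + 1/3 × 154000 = 12750 + 28666.6667 + 30833.3333 + 51333.3333 = 123583.3333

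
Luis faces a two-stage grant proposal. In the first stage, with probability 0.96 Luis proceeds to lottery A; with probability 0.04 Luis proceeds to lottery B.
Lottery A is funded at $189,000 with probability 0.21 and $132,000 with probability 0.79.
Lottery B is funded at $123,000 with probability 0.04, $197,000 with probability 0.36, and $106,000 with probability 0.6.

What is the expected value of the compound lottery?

$143,788.80

EV(A) = 0.21 × 189000 + 0.79 × 132000 = 39690 + 104280 = 143970
EV(B) = 0.04 × 123000 + 0.36 × 197000 + 0.6 × 106000 = 4920 + 70920 + 63600 = 139440
Overall = 0.96 × 143970 + 0.04 × 139440 = 138211.2 + 5577.6 = 143788.8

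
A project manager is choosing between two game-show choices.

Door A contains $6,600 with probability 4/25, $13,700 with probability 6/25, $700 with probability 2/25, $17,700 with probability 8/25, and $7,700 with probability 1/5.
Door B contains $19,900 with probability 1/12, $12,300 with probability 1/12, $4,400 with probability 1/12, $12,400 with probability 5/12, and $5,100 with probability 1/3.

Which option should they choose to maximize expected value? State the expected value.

Door A = 4/25 × 6600 + 6/25 × 13700 + 2/25 × 700 + 8/25 × 17700 + 1/5 × 7700 = 1056 + 3288 + 56 + 5664 + 1540 = 11604
Door B = 1/12 × 19900 + 1/12 × 12300 + 1/12 × 4400 + 5/12 × 12400 + 1/3 × 5100 = 1658.3333 + 1025 + 366.6667 + 5166.6667 + 1700 = 9916.6667

Door A ($11,604)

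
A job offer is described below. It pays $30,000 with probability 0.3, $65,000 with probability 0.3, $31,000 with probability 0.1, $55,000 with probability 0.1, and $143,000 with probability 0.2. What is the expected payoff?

$65,700

EV = 0.3 × 30000 + 0.3 × 65000 + 0.1 × 31000 + 0.1 × 55000 + 0.2 × 143000 = 9000 + 19500 + 3100 + 5500 + 28600 = 65700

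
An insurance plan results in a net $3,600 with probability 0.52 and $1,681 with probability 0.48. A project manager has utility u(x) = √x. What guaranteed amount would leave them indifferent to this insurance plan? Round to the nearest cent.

E[u] = 0.52·√3600 + 0.48·√1681 = 0.52·60 + 0.48·41 = 50.88
CE = (50.88)² = 2588.7744

$2,588.77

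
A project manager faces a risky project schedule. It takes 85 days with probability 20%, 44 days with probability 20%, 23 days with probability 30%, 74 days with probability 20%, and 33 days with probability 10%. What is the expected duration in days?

50.8 days

EV = 0.2 × 85 + 0.2 × 44 + 0.3 × 23 + 0.2 × 74 + 0.1 × 33 = 17 + 8.8 + 6.9 + 14.8 + 3.3 = 50.8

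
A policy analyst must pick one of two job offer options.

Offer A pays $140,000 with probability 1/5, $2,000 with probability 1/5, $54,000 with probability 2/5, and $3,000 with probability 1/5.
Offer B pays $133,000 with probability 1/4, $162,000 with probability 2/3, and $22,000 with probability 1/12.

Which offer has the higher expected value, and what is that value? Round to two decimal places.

Offer B ($143,083.33)

Offer A = 1/5 × 140000 + 1/5 × 2000 + 2/5 × 54000 + 1/5 × 3000 = 28000 + 400 + 21600 + 600 = 50600
Offer B = 1/4 × 133000 + 2/3 × 162000 + 1/12 × 22000 = 33250 + 108000 + 1833.3333 = 143083.3333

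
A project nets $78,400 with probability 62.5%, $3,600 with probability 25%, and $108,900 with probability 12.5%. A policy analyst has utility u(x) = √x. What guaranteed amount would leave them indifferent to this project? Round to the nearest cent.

E[u] = 0.625·√78400 + 0.25·√3600 + 0.125·√108900 = 0.625·280 + 0.25·60 + 0.125·330 = 231.25
CE = (231.25)² = 53476.5625

$53,476.56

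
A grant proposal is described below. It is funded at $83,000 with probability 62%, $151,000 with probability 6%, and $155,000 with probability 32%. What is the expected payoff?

$110,120

EV = 0.62 × 83000 + 0.06 × 151000 + 0.32 × 155000 = 51460 + 9060 + 49600 = 110120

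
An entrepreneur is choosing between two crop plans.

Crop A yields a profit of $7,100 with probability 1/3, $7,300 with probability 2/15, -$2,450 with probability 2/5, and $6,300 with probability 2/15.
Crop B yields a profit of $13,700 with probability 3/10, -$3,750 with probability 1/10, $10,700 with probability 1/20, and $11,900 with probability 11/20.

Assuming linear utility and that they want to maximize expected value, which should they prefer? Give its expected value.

Crop A = 1/3 × 7100 + 2/15 × 7300 + 2/5 × (-2450) + 2/15 × 6300 = 2366.6667 + 973.3333 − 980 + 840 = 3200
Crop B = 3/10 × 13700 + 1/10 × (-3750) + 1/20 × 10700 + 11/20 × 11900 = 4110 − 375 + 535 + 6545 = 10815

Crop B ($10,815)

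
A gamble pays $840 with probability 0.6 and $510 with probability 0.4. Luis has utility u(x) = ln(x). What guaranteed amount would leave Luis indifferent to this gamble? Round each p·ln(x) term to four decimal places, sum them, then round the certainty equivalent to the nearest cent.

$688.01

E[u] = 0.6·ln(840) + 0.4·ln(510) = 4.0400 + 2.4938 = 6.5338
CE = e^6.5338 ≈ 688.01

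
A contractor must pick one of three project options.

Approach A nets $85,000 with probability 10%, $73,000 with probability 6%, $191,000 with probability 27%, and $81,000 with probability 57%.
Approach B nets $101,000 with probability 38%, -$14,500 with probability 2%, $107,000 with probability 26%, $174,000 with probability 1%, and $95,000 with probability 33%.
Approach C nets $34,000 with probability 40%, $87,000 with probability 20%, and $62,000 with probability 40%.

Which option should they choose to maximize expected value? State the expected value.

Approach A = 0.1 × 85000 + 0.06 × 73000 + 0.27 × 191000 + 0.57 × 81000 = 8500 + 4380 + 51570 + 46170 = 110620
Approach B = 0.38 × 101000 + 0.02 × (-14500) + 0.26 × 107000 + 0.01 × 174000 + 0.33 × 95000 = 38380 − 290 + 27820 + 1740 + 31350 = 99000
Approach C = 0.4 × 34000 + 0.2 × 87000 + 0.4 × 62000 = 13600 + 17400 + 24800 = 55800

Approach A ($110,620)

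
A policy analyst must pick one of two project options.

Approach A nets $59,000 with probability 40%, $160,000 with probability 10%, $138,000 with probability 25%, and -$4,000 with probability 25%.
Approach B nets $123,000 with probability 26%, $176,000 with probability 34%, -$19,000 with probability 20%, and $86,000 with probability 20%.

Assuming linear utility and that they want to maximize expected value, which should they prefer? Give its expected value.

Approach A = 0.4 × 59000 + 0.1 × 160000 + 0.25 × 138000 + 0.25 × (-4000) = 23600 + 16000 + 34500 − 1000 = 73100
Approach B = 0.26 × 123000 + 0.34 × 176000 + 0.2 × (-19000) + 0.2 × 86000 = 31980 + 59840 − 3800 + 17200 = 105220

Approach B ($105,220)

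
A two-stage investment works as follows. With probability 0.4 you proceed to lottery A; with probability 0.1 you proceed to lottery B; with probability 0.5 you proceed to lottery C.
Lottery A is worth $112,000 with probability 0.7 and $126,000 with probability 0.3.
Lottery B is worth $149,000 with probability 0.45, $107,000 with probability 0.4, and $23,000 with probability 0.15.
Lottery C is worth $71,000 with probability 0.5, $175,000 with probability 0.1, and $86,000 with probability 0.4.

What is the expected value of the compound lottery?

$101,510

EV(A) = 0.7 × 112000 + 0.3 × 126000 = 78400 + 37800 = 116200
EV(B) = 0.45 × 149000 + 0.4 × 107000 + 0.15 × 23000 = 67050 + 42800 + 3450 = 113300
EV(C) = 0.5 × 71000 + 0.1 × 175000 + 0.4 × 86000 = 35500 + 17500 + 34400 = 87400
Overall = 0.4 × 116200 + 0.1 × 113300 + 0.5 × 87400 = 46480 + 11330 + 43700 = 101510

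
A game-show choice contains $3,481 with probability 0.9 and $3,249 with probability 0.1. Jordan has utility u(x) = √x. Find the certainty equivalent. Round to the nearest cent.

$3,457.44

E[u] = 0.9·√3481 + 0.1·√3249 = 0.9·59 + 0.1·57 = 58.8
CE = (58.8)² = 3457.44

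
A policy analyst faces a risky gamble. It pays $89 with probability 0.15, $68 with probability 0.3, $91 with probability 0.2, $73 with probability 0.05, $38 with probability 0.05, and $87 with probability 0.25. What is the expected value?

$79.25

EV = 0.15 × 89 + 0.3 × 68 + 0.2 × 91 + 0.05 × 73 + 0.05 × 38 + 0.25 × 87 = 13.35 + 20.4 + 18.2 + 3.65 + 1.9 + 21.75 = 79.25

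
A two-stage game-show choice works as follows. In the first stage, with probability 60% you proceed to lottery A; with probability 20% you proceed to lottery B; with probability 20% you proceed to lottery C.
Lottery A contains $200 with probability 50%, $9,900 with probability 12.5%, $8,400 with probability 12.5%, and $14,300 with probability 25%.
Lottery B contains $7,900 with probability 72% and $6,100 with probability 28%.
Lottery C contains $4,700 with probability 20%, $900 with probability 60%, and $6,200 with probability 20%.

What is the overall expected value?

$5,600.70

EV(A) = 0.5 × 200 + 0.125 × 9900 + 0.125 × 8400 + 0.25 × 14300 = 100 + 1237.5 + 1050 + 3575 = 5962.5
EV(B) = 0.72 × 7900 + 0.28 × 6100 = 5688 + 1708 = 7396
EV(C) = 0.2 × 4700 + 0.6 × 900 + 0.2 × 6200 = 940 + 540 + 1240 = 2720
Overall = 0.6 × 5962.5 + 0.2 × 7396 + 0.2 × 2720 = 3577.5 + 1479.2 + 544 = 5600.7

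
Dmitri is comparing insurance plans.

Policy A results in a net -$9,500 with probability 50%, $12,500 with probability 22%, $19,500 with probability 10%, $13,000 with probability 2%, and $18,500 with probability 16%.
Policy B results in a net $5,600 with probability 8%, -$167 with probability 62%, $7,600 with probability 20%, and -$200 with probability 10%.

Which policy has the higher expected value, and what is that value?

Policy A = 0.5 × (-9500) + 0.22 × 12500 + 0.1 × 19500 + 0.02 × 13000 + 0.16 × 18500 = -4750 + 2750 + 1950 + 260 + 2960 = 3170
Policy B = 0.08 × 5600 + 0.62 × (-167) + 0.2 × 7600 + 0.1 × (-200) = 448 − 103.54 + 1520 − 20 = 1844.46

Policy A ($3,170)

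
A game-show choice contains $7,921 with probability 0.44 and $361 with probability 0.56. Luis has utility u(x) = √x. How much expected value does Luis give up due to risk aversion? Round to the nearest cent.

E[u] = 0.44·√7921 + 0.56·√361 = 0.44·89 + 0.56·19 = 49.8
CE = (49.8)² = 2480.04
Risk premium = EV − CE = 3687.4 − 2480.04 = 1207.36

$1,207.36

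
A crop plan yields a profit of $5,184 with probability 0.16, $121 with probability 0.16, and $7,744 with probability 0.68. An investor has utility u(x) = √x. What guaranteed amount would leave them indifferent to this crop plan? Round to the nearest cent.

$5,346.53

E[u] = 0.16·√5184 + 0.16·√121 + 0.68·√7744 = 0.16·72 + 0.16·11 + 0.68·88 = 73.12
CE = (73.12)² = 5346.5344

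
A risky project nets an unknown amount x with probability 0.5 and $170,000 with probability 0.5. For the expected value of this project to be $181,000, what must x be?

x = $192,000

0.5·x + 0.5·170000 = 181000
0.5·x = 181000 − 85000 = 96000
x = 96000 / 0.5 = 192000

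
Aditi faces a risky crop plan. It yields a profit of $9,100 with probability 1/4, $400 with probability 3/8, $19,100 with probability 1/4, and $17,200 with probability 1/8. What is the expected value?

$9,350

EV = 1/4 × 9100 + 3/8 × 400 + 1/4 × 19100 + 1/8 × 17200 = 2275 + 150 + 4775 + 2150 = 9350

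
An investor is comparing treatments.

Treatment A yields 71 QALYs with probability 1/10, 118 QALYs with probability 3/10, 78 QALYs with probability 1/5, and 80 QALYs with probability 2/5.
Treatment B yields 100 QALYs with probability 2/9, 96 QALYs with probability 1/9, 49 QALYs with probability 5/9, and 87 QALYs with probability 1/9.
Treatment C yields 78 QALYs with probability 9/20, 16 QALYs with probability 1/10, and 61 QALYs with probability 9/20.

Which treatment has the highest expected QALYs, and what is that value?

Treatment A (90.1 QALYs)

Treatment A = 1/10 × 71 + 3/10 × 118 + 1/5 × 78 + 2/5 × 80 = 7.1 + 35.4 + 15.6 + 32 = 90.1
Treatment B = 2/9 × 100 + 1/9 × 96 + 5/9 × 49 + 1/9 × 87 = 22.2222 + 10.6667 + 27.2222 + 9.6667 = 69.7778
Treatment C = 9/20 × 78 + 1/10 × 16 + 9/20 × 61 = 35.1 + 1.6 + 27.45 = 64.15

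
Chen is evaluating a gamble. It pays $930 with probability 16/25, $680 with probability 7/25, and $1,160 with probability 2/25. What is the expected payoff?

EV = 16/25 × 930 + 7/25 × 680 + 2/25 × 1160 = 595.2 + 190.4 + 92.8 = 878.4

$878.40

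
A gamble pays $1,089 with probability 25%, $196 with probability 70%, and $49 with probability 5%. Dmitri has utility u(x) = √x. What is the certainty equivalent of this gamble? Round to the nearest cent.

E[u] = 0.25·√1089 + 0.7·√196 + 0.05·√49 = 0.25·33 + 0.7·14 + 0.05·7 = 18.4
CE = (18.4)² = 338.56

$338.56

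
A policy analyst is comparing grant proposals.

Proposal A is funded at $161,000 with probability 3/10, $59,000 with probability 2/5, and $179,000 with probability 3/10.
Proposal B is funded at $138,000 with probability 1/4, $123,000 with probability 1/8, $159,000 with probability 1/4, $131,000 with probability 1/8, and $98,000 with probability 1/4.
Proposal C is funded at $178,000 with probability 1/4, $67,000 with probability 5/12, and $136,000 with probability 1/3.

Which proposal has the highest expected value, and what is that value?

Proposal A = 3/10 × 161000 + 2/5 × 59000 + 3/10 × 179000 = 48300 + 23600 + 53700 = 125600
Proposal B = 1/4 × 138000 + 1/8 × 123000 + 1/4 × 159000 + 1/8 × 131000 + 1/4 × 98000 = 34500 + 15375 + 39750 + 16375 + 24500 = 130500
Proposal C = 1/4 × 178000 + 5/12 × 67000 + 1/3 × 136000 = 44500 + 27916.6667 + 45333.3333 = 117750

Proposal B ($130,500)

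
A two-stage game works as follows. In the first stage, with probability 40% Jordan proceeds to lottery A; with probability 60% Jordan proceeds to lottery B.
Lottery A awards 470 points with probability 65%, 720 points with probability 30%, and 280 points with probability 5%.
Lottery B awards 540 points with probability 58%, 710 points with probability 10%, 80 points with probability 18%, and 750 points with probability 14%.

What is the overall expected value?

516.36 points

EV(A) = 0.65 × 470 + 0.3 × 720 + 0.05 × 280 = 305.5 + 216 + 14 = 535.5
EV(B) = 0.58 × 540 + 0.1 × 710 + 0.18 × 80 + 0.14 × 750 = 313.2 + 71 + 14.4 + 105 = 503.6
Overall = 0.4 × 535.5 + 0.6 × 503.6 = 214.2 + 302.16 = 516.36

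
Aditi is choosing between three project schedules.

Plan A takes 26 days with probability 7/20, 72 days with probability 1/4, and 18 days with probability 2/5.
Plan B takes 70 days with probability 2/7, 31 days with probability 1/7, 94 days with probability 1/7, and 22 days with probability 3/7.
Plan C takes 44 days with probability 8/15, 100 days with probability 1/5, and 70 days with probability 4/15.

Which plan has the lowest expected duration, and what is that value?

Plan A = 7/20 × 26 + 1/4 × 72 + 2/5 × 18 = 9.1 + 18 + 7.2 = 34.3
Plan B = 2/7 × 70 + 1/7 × 31 + 1/7 × 94 + 3/7 × 22 = 20 + 4.4286 + 13.4286 + 9.4286 = 47.2857
Plan C = 8/15 × 44 + 1/5 × 100 + 4/15 × 70 = 23.4667 + 20 + 18.6667 = 62.1333

Plan A (34.3 days)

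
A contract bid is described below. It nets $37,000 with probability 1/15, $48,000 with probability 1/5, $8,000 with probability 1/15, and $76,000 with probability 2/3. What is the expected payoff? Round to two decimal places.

$63,266.67

EV = 1/15 × 37000 + 1/5 × 48000 + 1/15 × 8000 + 2/3 × 76000 = 2466.6667 + 9600 + 533.3333 + 50666.6667 = 63266.6667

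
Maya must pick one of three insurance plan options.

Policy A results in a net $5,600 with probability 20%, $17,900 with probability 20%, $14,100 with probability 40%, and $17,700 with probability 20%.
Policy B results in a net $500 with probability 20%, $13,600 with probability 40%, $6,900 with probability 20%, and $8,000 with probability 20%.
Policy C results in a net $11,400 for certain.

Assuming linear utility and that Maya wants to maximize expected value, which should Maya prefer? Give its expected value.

Policy A = 0.2 × 5600 + 0.2 × 17900 + 0.4 × 14100 + 0.2 × 17700 = 1120 + 3580 + 5640 + 3540 = 13880
Policy B = 0.2 × 500 + 0.4 × 13600 + 0.2 × 6900 + 0.2 × 8000 = 100 + 5440 + 1380 + 1600 = 8520
Policy C: 11400 (certain)

Policy A ($13,880)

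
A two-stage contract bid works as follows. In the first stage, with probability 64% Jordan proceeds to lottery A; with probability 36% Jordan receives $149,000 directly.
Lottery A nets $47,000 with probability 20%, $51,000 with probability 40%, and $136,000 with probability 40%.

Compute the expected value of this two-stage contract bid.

$107,528

EV(A) = 0.2 × 47000 + 0.4 × 51000 + 0.4 × 136000 = 9400 + 20400 + 54400 = 84200
Branch B: 149000 (certain)
Overall = 0.64 × 84200 + 0.36 × 149000 = 53888 + 53640 = 107528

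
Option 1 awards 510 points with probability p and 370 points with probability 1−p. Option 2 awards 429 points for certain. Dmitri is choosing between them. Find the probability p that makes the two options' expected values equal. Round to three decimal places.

p·510 + (1−p)·370 = 429
140p + 370 = 429
p = (429 − 370) / 140

p = 0.421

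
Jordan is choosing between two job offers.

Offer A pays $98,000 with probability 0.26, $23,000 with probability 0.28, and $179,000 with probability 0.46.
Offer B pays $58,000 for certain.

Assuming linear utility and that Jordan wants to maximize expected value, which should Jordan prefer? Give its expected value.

Offer A ($114,260)

Offer A = 0.26 × 98000 + 0.28 × 23000 + 0.46 × 179000 = 25480 + 6440 + 82340 = 114260
Offer B: 58000 (certain)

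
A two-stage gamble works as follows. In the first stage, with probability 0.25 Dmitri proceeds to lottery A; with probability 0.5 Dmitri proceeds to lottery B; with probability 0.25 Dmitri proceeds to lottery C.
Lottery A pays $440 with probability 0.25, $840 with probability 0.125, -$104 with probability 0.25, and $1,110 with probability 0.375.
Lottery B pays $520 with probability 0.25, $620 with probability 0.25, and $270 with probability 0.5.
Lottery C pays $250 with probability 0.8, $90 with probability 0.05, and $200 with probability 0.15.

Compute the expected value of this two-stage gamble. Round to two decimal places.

EV(A) = 0.25 × 440 + 0.125 × 840 + 0.25 × (-104) + 0.375 × 1110 = 110 + 105 − 26 + 416.25 = 605.25
EV(B) = 0.25 × 520 + 0.25 × 620 + 0.5 × 270 = 130 + 155 + 135 = 420
EV(C) = 0.8 × 250 + 0.05 × 90 + 0.15 × 200 = 200 + 4.5 + 30 = 234.5
Overall = 0.25 × 605.25 + 0.5 × 420 + 0.25 × 234.5 = 151.3125 + 210 + 58.625 = 419.9375

$419.94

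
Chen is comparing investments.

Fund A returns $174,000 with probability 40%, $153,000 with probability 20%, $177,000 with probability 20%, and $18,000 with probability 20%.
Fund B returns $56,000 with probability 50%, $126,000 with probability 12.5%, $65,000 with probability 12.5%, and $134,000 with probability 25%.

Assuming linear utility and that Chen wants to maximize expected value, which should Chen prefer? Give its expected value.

Fund A = 0.4 × 174000 + 0.2 × 153000 + 0.2 × 177000 + 0.2 × 18000 = 69600 + 30600 + 35400 + 3600 = 139200
Fund B = 0.5 × 56000 + 0.125 × 126000 + 0.125 × 65000 + 0.25 × 134000 = 28000 + 15750 + 8125 + 33500 = 85375

Fund A ($139,200)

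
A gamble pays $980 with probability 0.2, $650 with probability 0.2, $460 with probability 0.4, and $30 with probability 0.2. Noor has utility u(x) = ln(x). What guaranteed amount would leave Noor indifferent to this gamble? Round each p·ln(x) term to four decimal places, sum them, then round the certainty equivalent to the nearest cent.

E[u] = 0.2·ln(980) + 0.2·ln(650) + 0.4·ln(460) + 0.2·ln(30) = 1.3775 + 1.2954 + 2.4525 + 0.6802 = 5.8056
CE = e^5.8056 ≈ 332.15

$332.15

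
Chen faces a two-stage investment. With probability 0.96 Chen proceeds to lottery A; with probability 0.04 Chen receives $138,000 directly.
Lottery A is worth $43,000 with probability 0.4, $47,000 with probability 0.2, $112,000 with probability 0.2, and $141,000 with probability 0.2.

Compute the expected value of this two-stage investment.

EV(A) = 0.4 × 43000 + 0.2 × 47000 + 0.2 × 112000 + 0.2 × 141000 = 17200 + 9400 + 22400 + 28200 = 77200
Branch B: 138000 (certain)
Overall = 0.96 × 77200 + 0.04 × 138000 = 74112 + 5520 = 79632

$79,632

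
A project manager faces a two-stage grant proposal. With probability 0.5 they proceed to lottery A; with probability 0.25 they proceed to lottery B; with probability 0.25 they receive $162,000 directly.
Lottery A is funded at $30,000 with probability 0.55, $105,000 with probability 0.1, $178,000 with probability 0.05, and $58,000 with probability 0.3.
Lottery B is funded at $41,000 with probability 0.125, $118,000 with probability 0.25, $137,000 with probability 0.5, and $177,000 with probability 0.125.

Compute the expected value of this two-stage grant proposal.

EV(A) = 0.55 × 30000 + 0.1 × 105000 + 0.05 × 178000 + 0.3 × 58000 = 16500 + 10500 + 8900 + 17400 = 53300
EV(B) = 0.125 × 41000 + 0.25 × 118000 + 0.5 × 137000 + 0.125 × 177000 = 5125 + 29500 + 68500 + 22125 = 125250
Branch C: 162000 (certain)
Overall = 0.5 × 53300 + 0.25 × 125250 + 0.25 × 162000 = 26650 + 31312.5 + 40500 = 98462.5

$98,462.50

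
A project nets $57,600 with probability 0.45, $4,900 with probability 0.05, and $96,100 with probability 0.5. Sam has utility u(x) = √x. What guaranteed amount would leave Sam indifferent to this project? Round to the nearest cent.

E[u] = 0.45·√57600 + 0.05·√4900 + 0.5·√96100 = 0.45·240 + 0.05·70 + 0.5·310 = 266.5
CE = (266.5)² = 71022.25

$71,022.25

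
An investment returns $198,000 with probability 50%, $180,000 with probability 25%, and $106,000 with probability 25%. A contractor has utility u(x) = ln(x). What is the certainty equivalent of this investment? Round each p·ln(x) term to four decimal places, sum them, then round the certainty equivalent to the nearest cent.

E[u] = 0.5·ln(198000) + 0.25·ln(180000) + 0.25·ln(106000) = 6.0980 + 3.0252 + 2.8928 = 12.0160
CE = e^12.0160 ≈ 165379.81

$165,379.81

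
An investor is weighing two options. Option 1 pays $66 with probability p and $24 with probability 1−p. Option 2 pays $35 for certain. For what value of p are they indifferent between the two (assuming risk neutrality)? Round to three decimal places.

p·66 + (1−p)·24 = 35
42p + 24 = 35
p = (35 − 24) / 42

p = 0.262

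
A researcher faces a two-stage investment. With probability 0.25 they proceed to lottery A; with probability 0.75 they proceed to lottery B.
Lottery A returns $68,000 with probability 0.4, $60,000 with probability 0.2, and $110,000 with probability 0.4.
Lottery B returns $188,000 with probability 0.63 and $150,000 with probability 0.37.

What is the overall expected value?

$151,255

EV(A) = 0.4 × 68000 + 0.2 × 60000 + 0.4 × 110000 = 27200 + 12000 + 44000 = 83200
EV(B) = 0.63 × 188000 + 0.37 × 150000 = 118440 + 55500 = 173940
Overall = 0.25 × 83200 + 0.75 × 173940 = 20800 + 130455 = 151255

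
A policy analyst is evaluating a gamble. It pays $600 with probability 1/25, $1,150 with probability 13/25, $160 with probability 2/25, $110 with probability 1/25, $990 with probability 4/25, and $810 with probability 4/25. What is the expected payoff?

EV = 1/25 × 600 + 13/25 × 1150 + 2/25 × 160 + 1/25 × 110 + 4/25 × 990 + 4/25 × 810 = 24 + 598 + 12.8 + 4.4 + 158.4 + 129.6 = 927.2

$927.20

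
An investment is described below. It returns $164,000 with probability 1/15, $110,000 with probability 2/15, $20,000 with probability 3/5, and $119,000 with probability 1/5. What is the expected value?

EV = 1/15 × 164000 + 2/15 × 110000 + 3/5 × 20000 + 1/5 × 119000 = 10933.3333 + 14666.6667 + 12000 + 23800 = 61400

$61,400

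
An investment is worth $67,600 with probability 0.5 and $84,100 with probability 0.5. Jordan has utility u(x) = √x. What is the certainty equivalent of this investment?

$75,625

E[u] = 0.5·√67600 + 0.5·√84100 = 0.5·260 + 0.5·290 = 275
CE = (275)² = 75625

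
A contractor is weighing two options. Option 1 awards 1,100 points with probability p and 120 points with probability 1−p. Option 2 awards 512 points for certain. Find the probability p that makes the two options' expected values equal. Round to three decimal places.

p·1100 + (1−p)·120 = 512
980p + 120 = 512
p = (512 − 120) / 980

p = 0.400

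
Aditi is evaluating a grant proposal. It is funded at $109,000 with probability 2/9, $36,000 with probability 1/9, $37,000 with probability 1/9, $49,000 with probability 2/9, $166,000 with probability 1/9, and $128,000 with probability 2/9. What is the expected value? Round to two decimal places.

EV = 2/9 × 109000 + 1/9 × 36000 + 1/9 × 37000 + 2/9 × 49000 + 1/9 × 166000 + 2/9 × 128000 = 24222.2222 + 4000 + 4111.1111 + 10888.8889 + 18444.4444 + 28444.4444 = 90111.1111

$90,111.11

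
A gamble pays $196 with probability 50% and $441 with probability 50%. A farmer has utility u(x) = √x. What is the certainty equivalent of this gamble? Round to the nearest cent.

$306.25

E[u] = 0.5·√196 + 0.5·√441 = 0.5·14 + 0.5·21 = 17.5
CE = (17.5)² = 306.25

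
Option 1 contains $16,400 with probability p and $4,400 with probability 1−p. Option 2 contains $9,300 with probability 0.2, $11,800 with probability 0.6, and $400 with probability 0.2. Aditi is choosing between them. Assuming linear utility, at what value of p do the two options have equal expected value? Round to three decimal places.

p = 0.385

EV(Option 2) = 0.2 × 9300 + 0.6 × 11800 + 0.2 × 400 = 1860 + 7080 + 80 = 9020
p·16400 + (1−p)·4400 = 9020
12000p + 4400 = 9020
p = (9020 − 4400) / 12000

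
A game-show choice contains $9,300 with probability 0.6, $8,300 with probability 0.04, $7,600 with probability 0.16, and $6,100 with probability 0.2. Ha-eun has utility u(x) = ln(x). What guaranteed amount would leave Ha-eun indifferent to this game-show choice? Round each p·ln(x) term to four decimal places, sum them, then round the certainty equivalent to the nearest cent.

E[u] = 0.6·ln(9300) + 0.04·ln(8300) + 0.16·ln(7600) + 0.2·ln(6100) = 5.4827 + 0.3610 + 1.4297 + 1.7432 = 9.0166
CE = e^9.0166 ≈ 8238.72

$8,238.72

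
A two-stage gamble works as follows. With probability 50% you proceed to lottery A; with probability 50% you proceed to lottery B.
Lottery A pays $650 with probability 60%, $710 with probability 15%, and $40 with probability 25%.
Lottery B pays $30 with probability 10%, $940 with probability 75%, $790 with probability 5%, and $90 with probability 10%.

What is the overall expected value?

$631.50

EV(A) = 0.6 × 650 + 0.15 × 710 + 0.25 × 40 = 390 + 106.5 + 10 = 506.5
EV(B) = 0.1 × 30 + 0.75 × 940 + 0.05 × 790 + 0.1 × 90 = 3 + 705 + 39.5 + 9 = 756.5
Overall = 0.5 × 506.5 + 0.5 × 756.5 = 253.25 + 378.25 = 631.5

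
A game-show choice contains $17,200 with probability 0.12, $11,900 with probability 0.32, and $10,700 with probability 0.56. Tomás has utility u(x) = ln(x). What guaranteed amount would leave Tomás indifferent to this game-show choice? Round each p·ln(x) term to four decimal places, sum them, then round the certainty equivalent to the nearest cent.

E[u] = 0.12·ln(17200) + 0.32·ln(11900) + 0.56·ln(10700) = 1.1703 + 3.0030 + 5.1957 = 9.3690
CE = e^9.3690 ≈ 11719.39

$11,719.39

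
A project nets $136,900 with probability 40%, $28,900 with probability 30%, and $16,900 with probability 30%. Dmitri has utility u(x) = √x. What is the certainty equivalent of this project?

E[u] = 0.4·√136900 + 0.3·√28900 + 0.3·√16900 = 0.4·370 + 0.3·170 + 0.3·130 = 238
CE = (238)² = 56644

$56,644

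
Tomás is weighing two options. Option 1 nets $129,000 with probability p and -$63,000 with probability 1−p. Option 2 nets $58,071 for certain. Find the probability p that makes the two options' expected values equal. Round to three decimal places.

p = 0.631

p·129000 + (1−p)·(-63000) = 58071
192000p − 63000 = 58071
p = (58071 + 63000) / 192000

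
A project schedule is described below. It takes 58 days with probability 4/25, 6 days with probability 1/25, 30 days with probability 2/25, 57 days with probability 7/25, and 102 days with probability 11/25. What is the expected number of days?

72.76 days

EV = 4/25 × 58 + 1/25 × 6 + 2/25 × 30 + 7/25 × 57 + 11/25 × 102 = 9.28 + 0.24 + 2.4 + 15.96 + 44.88 = 72.76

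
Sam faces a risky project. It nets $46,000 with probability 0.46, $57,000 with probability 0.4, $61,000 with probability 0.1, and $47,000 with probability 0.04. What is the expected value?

$51,940

EV = 0.46 × 46000 + 0.4 × 57000 + 0.1 × 61000 + 0.04 × 47000 = 21160 + 22800 + 6100 + 1880 = 51940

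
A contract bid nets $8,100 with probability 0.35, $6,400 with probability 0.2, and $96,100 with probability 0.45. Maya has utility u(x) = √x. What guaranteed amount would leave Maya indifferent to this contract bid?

E[u] = 0.35·√8100 + 0.2·√6400 + 0.45·√96100 = 0.35·90 + 0.2·80 + 0.45·310 = 187
CE = (187)² = 34969

$34,969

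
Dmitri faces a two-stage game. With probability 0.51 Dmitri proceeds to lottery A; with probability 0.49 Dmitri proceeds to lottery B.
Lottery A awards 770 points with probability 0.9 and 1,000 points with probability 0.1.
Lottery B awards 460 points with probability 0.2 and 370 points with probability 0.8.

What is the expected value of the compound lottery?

EV(A) = 0.9 × 770 + 0.1 × 1000 = 693 + 100 = 793
EV(B) = 0.2 × 460 + 0.8 × 370 = 92 + 296 = 388
Overall = 0.51 × 793 + 0.49 × 388 = 404.43 + 190.12 = 594.55

594.55 points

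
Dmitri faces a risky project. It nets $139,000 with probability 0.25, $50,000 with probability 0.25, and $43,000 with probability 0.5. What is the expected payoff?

EV = 0.25 × 139000 + 0.25 × 50000 + 0.5 × 43000 = 34750 + 12500 + 21500 = 68750

$68,750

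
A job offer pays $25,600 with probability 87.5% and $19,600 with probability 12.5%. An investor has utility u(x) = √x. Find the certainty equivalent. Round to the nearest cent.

E[u] = 0.875·√25600 + 0.125·√19600 = 0.875·160 + 0.125·140 = 157.5
CE = (157.5)² = 24806.25

$24,806.25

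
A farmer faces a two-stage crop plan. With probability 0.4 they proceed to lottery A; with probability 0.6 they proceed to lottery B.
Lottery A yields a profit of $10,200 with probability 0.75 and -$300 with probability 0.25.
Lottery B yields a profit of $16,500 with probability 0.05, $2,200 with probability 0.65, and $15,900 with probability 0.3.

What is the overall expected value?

EV(A) = 0.75 × 10200 + 0.25 × (-300) = 7650 − 75 = 7575
EV(B) = 0.05 × 16500 + 0.65 × 2200 + 0.3 × 15900 = 825 + 1430 + 4770 = 7025
Overall = 0.4 × 7575 + 0.6 × 7025 = 3030 + 4215 = 7245

$7,245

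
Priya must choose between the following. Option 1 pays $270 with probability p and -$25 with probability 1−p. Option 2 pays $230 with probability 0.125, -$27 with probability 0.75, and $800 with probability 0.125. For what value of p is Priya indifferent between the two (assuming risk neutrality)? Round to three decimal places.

p = 0.453

EV(Option 2) = 0.125 × 230 + 0.75 × (-27) + 0.125 × 800 = 28.75 − 20.25 + 100 = 108.5
p·270 + (1−p)·(-25) = 108.5
295p − 25 = 108.5
p = (108.5 + 25) / 295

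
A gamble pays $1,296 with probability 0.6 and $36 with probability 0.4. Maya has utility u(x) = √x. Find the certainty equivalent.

$576

E[u] = 0.6·√1296 + 0.4·√36 = 0.6·36 + 0.4·6 = 24
CE = (24)² = 576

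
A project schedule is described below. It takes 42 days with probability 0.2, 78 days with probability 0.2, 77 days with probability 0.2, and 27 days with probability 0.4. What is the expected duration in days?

EV = 0.2 × 42 + 0.2 × 78 + 0.2 × 77 + 0.4 × 27 = 8.4 + 15.6 + 15.4 + 10.8 = 50.2

50.2 days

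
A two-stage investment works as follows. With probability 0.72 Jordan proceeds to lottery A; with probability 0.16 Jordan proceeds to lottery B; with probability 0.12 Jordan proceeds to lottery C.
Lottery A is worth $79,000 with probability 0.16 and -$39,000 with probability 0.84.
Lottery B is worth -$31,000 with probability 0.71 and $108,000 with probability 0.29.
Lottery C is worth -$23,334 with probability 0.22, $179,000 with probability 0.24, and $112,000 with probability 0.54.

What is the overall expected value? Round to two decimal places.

EV(A) = 0.16 × 79000 + 0.84 × (-39000) = 12640 − 32760 = -20120
EV(B) = 0.71 × (-31000) + 0.29 × 108000 = -22010 + 31320 = 9310
EV(C) = 0.22 × (-23334) + 0.24 × 179000 + 0.54 × 112000 = -5133.48 + 42960 + 60480 = 98306.52
Overall = 0.72 × (-20120) + 0.16 × 9310 + 0.12 × 98306.52 = -14486.4 + 1489.6 + 11796.7824 = -1200.0176

-$1,200.02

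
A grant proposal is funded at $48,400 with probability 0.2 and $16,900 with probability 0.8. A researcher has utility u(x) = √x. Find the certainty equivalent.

E[u] = 0.2·√48400 + 0.8·√16900 = 0.2·220 + 0.8·130 = 148
CE = (148)² = 21904

$21,904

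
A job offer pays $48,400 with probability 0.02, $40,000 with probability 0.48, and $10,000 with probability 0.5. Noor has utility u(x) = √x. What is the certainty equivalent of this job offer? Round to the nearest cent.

$22,620.16

E[u] = 0.02·√48400 + 0.48·√40000 + 0.5·√10000 = 0.02·220 + 0.48·200 + 0.5·100 = 150.4
CE = (150.4)² = 22620.16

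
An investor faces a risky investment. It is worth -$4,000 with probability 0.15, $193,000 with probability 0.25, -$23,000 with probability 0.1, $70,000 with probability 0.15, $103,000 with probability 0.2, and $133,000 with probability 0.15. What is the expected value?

$96,400

EV = 0.15 × (-4000) + 0.25 × 193000 + 0.1 × (-23000) + 0.15 × 70000 + 0.2 × 103000 + 0.15 × 133000 = -600 + 48250 − 2300 + 10500 + 20600 + 19950 = 96400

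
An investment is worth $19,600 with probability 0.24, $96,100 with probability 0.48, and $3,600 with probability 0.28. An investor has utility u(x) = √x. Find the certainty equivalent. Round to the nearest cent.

E[u] = 0.24·√19600 + 0.48·√96100 + 0.28·√3600 = 0.24·140 + 0.48·310 + 0.28·60 = 199.2
CE = (199.2)² = 39680.64

$39,680.64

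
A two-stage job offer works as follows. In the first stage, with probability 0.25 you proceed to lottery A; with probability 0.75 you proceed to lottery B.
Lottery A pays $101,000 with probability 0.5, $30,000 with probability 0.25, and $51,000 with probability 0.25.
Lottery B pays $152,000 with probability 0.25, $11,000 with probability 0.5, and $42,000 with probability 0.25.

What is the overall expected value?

$58,187.50

EV(A) = 0.5 × 101000 + 0.25 × 30000 + 0.25 × 51000 = 50500 + 7500 + 12750 = 70750
EV(B) = 0.25 × 152000 + 0.5 × 11000 + 0.25 × 42000 = 38000 + 5500 + 10500 = 54000
Overall = 0.25 × 70750 + 0.75 × 54000 = 17687.5 + 40500 = 58187.5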